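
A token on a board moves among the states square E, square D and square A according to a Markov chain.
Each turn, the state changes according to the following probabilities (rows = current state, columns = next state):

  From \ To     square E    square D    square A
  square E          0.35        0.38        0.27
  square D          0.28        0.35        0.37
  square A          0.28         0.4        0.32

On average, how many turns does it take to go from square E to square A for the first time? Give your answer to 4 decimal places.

3.2585

Let t(s) be the expected number of turns to first reach square A from state s, with t(square A) = 0. Conditioning on the first turn:
t(square E) = 1 + 0.35·t(square E) + 0.38·t(square D)
t(square D) = 1 + 0.28·t(square E) + 0.35·t(square D)
Solving: t(square E) = 3.2585, t(square D) = 2.9421.
Expected turns from square E to square A: 3.2585.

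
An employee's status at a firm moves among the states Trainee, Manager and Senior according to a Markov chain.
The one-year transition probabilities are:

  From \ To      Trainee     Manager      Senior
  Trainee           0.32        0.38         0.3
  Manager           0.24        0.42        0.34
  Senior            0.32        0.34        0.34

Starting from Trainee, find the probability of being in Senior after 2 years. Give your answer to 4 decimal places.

Sum over the intermediate state after 1 year:
P = P(Trainee→Trainee)·P(Trainee→Senior) + P(Trainee→Manager)·P(Manager→Senior) + P(Trainee→Senior)·P(Senior→Senior)
  = 0.32×0.3 + 0.38×0.34 + 0.3×0.34
  = 0.0960 + 0.1292 + 0.1020 = 0.3272

0.3272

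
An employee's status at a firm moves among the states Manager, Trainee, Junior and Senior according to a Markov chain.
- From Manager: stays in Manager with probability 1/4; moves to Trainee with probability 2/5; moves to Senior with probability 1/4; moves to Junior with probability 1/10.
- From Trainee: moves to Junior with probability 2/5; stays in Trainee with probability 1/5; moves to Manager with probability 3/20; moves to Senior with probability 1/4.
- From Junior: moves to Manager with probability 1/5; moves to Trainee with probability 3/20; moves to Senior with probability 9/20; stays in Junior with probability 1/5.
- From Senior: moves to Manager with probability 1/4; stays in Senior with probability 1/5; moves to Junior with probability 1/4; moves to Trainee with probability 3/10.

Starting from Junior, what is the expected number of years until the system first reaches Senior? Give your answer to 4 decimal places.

Let t(s) be the expected number of years to first reach Senior from state s, with t(Senior) = 0. Conditioning on the first year:
t(Manager) = 1 + 0.25·t(Manager) + 0.4·t(Trainee) + 0.1·t(Junior)
t(Trainee) = 1 + 0.15·t(Manager) + 0.2·t(Trainee) + 0.4·t(Junior)
t(Junior) = 1 + 0.2·t(Manager) + 0.15·t(Trainee) + 0.2·t(Junior)
Solving: t(Manager) = 3.4298, t(Trainee) = 3.2517, t(Junior) = 2.7171.
Expected years from Junior to Senior: 2.7171.

2.7171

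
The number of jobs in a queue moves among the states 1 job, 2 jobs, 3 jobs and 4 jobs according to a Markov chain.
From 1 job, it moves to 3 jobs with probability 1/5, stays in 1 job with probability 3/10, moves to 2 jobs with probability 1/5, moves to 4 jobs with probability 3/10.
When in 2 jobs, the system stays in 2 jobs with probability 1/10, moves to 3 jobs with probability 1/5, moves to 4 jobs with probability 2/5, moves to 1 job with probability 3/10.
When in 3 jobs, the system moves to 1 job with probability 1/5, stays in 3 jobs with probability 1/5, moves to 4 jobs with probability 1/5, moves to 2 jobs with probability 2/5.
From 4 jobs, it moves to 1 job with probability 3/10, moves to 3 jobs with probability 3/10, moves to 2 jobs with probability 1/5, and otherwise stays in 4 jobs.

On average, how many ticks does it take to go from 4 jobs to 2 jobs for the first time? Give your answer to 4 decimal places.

4.0074

Let t(s) be the expected number of ticks to first reach 2 jobs from state s, with t(2 jobs) = 0. Conditioning on the first tick:
t(1 job) = 1 + 0.3·t(1 job) + 0.2·t(3 jobs) + 0.3·t(4 jobs)
t(3 jobs) = 1 + 0.2·t(1 job) + 0.2·t(3 jobs) + 0.2·t(4 jobs)
t(4 jobs) = 1 + 0.3·t(1 job) + 0.3·t(3 jobs) + 0.2·t(4 jobs)
Solving: t(1 job) = 4.0809, t(3 jobs) = 3.2721, t(4 jobs) = 4.0074.
Expected ticks from 4 jobs to 2 jobs: 4.0074.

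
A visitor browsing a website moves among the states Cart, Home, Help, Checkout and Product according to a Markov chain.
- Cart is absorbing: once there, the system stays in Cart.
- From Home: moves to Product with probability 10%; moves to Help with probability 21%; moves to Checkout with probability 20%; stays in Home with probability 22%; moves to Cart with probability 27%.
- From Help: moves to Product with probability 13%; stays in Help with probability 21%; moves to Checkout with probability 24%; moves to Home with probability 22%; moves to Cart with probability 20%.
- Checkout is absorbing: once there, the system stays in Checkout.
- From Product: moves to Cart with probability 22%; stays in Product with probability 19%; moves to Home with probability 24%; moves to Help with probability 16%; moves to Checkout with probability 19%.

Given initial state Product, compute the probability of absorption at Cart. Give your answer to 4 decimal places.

Let h(s) be the probability of absorption at Cart starting from transient state s. Then h(Cart) = 1 and h(Checkout) = 0. By first-step analysis:
h(Home) = 0.27·1 + 0.22·h(Home) + 0.21·h(Help) + 0.2·0 + 0.1·h(Product)
h(Help) = 0.2·1 + 0.22·h(Home) + 0.21·h(Help) + 0.24·0 + 0.13·h(Product)
h(Product) = 0.22·1 + 0.24·h(Home) + 0.16·h(Help) + 0.19·0 + 0.19·h(Product)
Solving: h(Home) = 0.5469, h(Help) = 0.4929, h(Product) = 0.5310.
Starting from Product, the probability is 0.5310.

0.5310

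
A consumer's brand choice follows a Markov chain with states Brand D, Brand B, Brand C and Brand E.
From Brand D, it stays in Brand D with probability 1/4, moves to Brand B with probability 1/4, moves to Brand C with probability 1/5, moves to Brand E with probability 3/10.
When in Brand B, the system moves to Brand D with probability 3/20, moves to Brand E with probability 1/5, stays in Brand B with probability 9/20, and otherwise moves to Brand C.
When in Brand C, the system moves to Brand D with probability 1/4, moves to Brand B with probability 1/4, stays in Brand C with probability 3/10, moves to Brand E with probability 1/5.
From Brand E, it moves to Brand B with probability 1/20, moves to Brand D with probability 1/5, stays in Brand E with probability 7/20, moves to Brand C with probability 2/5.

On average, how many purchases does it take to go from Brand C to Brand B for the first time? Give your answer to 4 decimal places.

5.0667

Let t(s) be the expected number of purchases to first reach Brand B from state s, with t(Brand B) = 0. Conditioning on the first purchase:
t(Brand D) = 1 + 0.25·t(Brand D) + 0.2·t(Brand C) + 0.3·t(Brand E)
t(Brand C) = 1 + 0.25·t(Brand D) + 0.3·t(Brand C) + 0.2·t(Brand E)
t(Brand E) = 1 + 0.2·t(Brand D) + 0.4·t(Brand C) + 0.35·t(Brand E)
Solving: t(Brand D) = 5.1852, t(Brand C) = 5.0667, t(Brand E) = 6.2519.
Expected purchases from Brand C to Brand B: 5.0667.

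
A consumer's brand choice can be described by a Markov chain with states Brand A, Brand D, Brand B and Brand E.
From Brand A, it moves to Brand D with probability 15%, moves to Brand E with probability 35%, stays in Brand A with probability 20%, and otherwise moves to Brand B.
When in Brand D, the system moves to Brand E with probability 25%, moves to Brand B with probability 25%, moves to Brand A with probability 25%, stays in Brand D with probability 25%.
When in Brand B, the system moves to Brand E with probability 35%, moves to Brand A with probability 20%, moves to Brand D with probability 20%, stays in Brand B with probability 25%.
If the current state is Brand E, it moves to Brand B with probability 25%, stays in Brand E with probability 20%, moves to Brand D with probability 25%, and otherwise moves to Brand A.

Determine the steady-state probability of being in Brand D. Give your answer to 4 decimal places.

Let the stationary distribution be π with π = πP and π_1 + π_2 + π_3 + π_4 = 1.
π_1 = 0.2·π_1 + 0.25·π_2 + 0.2·π_3 + 0.3·π_4
π_2 = 0.15·π_1 + 0.25·π_2 + 0.2·π_3 + 0.25·π_4
π_3 = 0.3·π_1 + 0.25·π_2 + 0.25·π_3 + 0.25·π_4
Solving with the normalization constraint gives π = (0.2392, 0.2130, 0.2620, 0.2858).
So the stationary probability of Brand D is 0.2130.

0.2130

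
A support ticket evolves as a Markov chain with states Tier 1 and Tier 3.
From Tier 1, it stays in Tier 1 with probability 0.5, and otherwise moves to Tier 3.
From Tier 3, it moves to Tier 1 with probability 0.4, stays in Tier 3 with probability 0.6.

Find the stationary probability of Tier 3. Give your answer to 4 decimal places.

Let the stationary distribution be π with π = πP and π_1 + π_2 = 1.
π_1 = 0.5·π_1 + 0.4·π_2
Solving with the normalization constraint gives π = (0.4444, 0.5556).
So the stationary probability of Tier 3 is 0.5556.

0.5556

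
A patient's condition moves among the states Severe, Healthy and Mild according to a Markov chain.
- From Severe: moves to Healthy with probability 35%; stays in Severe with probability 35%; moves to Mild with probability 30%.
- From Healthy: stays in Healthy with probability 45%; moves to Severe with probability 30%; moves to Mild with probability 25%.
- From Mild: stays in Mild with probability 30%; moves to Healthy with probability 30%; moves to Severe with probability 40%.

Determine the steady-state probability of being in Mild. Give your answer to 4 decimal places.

0.2813

Let the stationary distribution be π with π = πP and π_1 + π_2 + π_3 = 1.
π_1 = 0.35·π_1 + 0.3·π_2 + 0.4·π_3
π_2 = 0.35·π_1 + 0.45·π_2 + 0.3·π_3
Solving with the normalization constraint gives π = (0.3454, 0.3733, 0.2813).
So the stationary probability of Mild is 0.2813.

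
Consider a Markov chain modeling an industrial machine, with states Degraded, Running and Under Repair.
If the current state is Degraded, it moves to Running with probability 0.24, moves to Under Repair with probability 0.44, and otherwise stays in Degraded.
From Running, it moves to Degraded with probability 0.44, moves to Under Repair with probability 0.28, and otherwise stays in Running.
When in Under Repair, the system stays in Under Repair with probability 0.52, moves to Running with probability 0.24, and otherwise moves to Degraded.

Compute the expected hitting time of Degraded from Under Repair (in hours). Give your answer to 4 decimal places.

3.4483

Let t(s) be the expected number of hours to first reach Degraded from state s, with t(Degraded) = 0. Conditioning on the first hour:
t(Running) = 1 + 0.28·t(Running) + 0.28·t(Under Repair)
t(Under Repair) = 1 + 0.24·t(Running) + 0.52·t(Under Repair)
Solving: t(Running) = 2.7299, t(Under Repair) = 3.4483.
Expected hours from Under Repair to Degraded: 3.4483.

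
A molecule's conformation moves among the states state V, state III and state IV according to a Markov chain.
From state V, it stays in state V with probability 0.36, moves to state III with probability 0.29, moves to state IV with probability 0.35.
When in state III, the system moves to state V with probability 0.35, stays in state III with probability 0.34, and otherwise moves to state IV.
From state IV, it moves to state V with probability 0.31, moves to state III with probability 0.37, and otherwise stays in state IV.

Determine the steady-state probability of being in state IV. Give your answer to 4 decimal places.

Let the stationary distribution be π with π = πP and π_1 + π_2 + π_3 = 1.
π_1 = 0.36·π_1 + 0.35·π_2 + 0.31·π_3
π_2 = 0.29·π_1 + 0.34·π_2 + 0.37·π_3
Solving with the normalization constraint gives π = (0.3403, 0.3328, 0.3269).
So the stationary probability of state IV is 0.3269.

0.3269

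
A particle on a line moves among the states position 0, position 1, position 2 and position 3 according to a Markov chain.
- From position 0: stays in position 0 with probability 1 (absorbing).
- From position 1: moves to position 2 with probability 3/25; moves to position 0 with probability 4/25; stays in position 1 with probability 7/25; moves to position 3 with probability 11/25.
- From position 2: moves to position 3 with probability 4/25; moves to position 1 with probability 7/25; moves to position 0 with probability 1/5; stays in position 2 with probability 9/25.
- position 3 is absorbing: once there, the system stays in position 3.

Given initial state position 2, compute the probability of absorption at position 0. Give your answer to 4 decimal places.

0.4419

Let h(s) be the probability of absorption at position 0 starting from transient state s. Then h(position 0) = 1 and h(position 3) = 0. By first-step analysis:
h(position 1) = 0.16·1 + 0.28·h(position 1) + 0.12·h(position 2) + 0.44·0
h(position 2) = 0.2·1 + 0.28·h(position 1) + 0.36·h(position 2) + 0.16·0
Solving: h(position 1) = 0.2959, h(position 2) = 0.4419.
Starting from position 2, the probability is 0.4419.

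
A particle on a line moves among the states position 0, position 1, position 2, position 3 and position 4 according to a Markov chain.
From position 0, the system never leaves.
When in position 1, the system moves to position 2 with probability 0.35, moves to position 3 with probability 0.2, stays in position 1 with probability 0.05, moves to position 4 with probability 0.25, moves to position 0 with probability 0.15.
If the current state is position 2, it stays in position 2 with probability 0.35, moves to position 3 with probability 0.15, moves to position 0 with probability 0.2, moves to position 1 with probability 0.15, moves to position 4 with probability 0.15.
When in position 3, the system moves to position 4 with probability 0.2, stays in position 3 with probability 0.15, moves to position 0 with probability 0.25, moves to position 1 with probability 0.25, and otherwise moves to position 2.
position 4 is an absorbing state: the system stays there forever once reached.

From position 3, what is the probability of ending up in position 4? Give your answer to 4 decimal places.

0.4740

Let h(s) be the probability of absorption at position 4 starting from transient state s. Then h(position 4) = 1 and h(position 0) = 0. By first-step analysis:
h(position 1) = 0.15·0 + 0.05·h(position 1) + 0.35·h(position 2) + 0.2·h(position 3) + 0.25·1
h(position 2) = 0.2·0 + 0.15·h(position 1) + 0.35·h(position 2) + 0.15·h(position 3) + 0.15·1
h(position 3) = 0.25·0 + 0.25·h(position 1) + 0.15·h(position 2) + 0.15·h(position 3) + 0.2·1
Solving: h(position 1) = 0.5336, h(position 2) = 0.4633, h(position 3) = 0.4740.
Starting from position 3, the probability is 0.4740.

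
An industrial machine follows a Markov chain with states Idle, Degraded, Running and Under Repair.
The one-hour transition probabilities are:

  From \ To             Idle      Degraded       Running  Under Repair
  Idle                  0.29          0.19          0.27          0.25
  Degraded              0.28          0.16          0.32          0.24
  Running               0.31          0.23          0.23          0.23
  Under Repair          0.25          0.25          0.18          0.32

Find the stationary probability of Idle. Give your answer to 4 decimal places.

Let the stationary distribution be π with π = πP and π_1 + π_2 + π_3 + π_4 = 1.
π_1 = 0.29·π_1 + 0.28·π_2 + 0.31·π_3 + 0.25·π_4
π_2 = 0.19·π_1 + 0.16·π_2 + 0.23·π_3 + 0.25·π_4
π_3 = 0.27·π_1 + 0.32·π_2 + 0.23·π_3 + 0.18·π_4
Solving with the normalization constraint gives π = (0.2824, 0.2093, 0.2471, 0.2613).
So the stationary probability of Idle is 0.2824.

0.2824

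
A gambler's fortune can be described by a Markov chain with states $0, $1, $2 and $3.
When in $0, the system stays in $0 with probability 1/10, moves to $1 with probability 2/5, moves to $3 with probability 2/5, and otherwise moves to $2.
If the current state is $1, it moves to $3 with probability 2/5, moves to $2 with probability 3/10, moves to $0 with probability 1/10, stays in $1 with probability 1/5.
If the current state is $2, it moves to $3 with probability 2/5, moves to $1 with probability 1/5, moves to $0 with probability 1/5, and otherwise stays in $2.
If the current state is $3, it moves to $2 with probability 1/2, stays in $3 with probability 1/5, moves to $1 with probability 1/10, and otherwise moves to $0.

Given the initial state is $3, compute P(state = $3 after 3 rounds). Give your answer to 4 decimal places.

Propagate the distribution vector 3 rounds from $3.
After 0 rounds: (0.0000, 0.0000, 0.0000, 1.0000)
After 1 round: (0.2000, 0.1000, 0.5000, 0.2000)
After 2 rounds: (0.1700, 0.2200, 0.2500, 0.3600)
After 3 rounds: (0.1610, 0.1980, 0.3130, 0.3280)
P(in $3 after 3 rounds) = 0.3280

0.3280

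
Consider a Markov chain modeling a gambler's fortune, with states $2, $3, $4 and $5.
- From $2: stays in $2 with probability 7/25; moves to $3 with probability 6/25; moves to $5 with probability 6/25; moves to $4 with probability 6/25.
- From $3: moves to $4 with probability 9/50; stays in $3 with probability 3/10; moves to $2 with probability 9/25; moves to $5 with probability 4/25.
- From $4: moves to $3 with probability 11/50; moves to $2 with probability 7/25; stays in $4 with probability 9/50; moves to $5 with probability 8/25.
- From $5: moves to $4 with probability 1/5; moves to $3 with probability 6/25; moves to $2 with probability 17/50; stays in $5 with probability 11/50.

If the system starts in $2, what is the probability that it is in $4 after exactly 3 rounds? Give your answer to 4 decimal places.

Propagate the distribution vector 3 rounds from $2.
After 0 rounds: (1.0000, 0.0000, 0.0000, 0.0000)
After 1 round: (0.2800, 0.2400, 0.2400, 0.2400)
After 2 rounds: (0.3136, 0.2496, 0.2016, 0.2352)
After 3 rounds: (0.3141, 0.2509, 0.2035, 0.2315)
P(in $4 after 3 rounds) = 0.2035

0.2035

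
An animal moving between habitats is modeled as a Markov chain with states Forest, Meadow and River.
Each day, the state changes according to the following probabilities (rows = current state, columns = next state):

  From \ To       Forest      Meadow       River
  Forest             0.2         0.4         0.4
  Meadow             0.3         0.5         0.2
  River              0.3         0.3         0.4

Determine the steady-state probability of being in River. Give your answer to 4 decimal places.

Let the stationary distribution be π with π = πP and π_1 + π_2 + π_3 = 1.
π_1 = 0.2·π_1 + 0.3·π_2 + 0.3·π_3
π_2 = 0.4·π_1 + 0.5·π_2 + 0.3·π_3
Solving with the normalization constraint gives π = (0.2727, 0.4091, 0.3182).
So the stationary probability of River is 0.3182.

0.3182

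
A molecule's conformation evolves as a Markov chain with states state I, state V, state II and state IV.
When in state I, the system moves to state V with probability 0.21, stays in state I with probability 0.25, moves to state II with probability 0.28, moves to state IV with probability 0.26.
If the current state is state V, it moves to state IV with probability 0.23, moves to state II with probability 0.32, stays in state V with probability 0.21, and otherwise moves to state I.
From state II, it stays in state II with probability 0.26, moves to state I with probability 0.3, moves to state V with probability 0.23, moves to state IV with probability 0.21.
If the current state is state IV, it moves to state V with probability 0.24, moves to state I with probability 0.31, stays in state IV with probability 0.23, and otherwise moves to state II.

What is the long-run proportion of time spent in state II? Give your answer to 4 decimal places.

0.2695

Let the stationary distribution be π with π = πP and π_1 + π_2 + π_3 + π_4 = 1.
π_1 = 0.25·π_1 + 0.24·π_2 + 0.3·π_3 + 0.31·π_4
π_2 = 0.21·π_1 + 0.21·π_2 + 0.23·π_3 + 0.24·π_4
π_3 = 0.28·π_1 + 0.32·π_2 + 0.26·π_3 + 0.22·π_4
Solving with the normalization constraint gives π = (0.2752, 0.2224, 0.2695, 0.2329).
So the stationary probability of state II is 0.2695.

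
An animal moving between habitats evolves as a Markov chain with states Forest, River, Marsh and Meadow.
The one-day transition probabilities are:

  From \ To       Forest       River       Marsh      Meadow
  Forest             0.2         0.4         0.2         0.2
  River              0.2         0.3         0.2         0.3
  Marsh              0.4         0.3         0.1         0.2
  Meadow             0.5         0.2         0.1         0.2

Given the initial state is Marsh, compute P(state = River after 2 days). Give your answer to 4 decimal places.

Propagate the distribution vector 2 days from Marsh.
After 0 days: (0.0000, 0.0000, 1.0000, 0.0000)
After 1 day: (0.4000, 0.3000, 0.1000, 0.2000)
After 2 days: (0.2800, 0.3200, 0.1700, 0.2300)
P(in River after 2 days) = 0.3200

0.3200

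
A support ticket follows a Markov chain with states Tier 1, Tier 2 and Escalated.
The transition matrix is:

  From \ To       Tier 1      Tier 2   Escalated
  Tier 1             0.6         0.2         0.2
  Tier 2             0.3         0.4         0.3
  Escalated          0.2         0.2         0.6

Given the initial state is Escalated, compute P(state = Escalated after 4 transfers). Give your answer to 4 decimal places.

Propagate the distribution vector 4 transfers from Escalated.
After 0 transfers: (0.0000, 0.0000, 1.0000)
After 1 transfer: (0.2000, 0.2000, 0.6000)
After 2 transfers: (0.3000, 0.2400, 0.4600)
After 3 transfers: (0.3440, 0.2480, 0.4080)
After 4 transfers: (0.3624, 0.2496, 0.3880)
P(in Escalated after 4 transfers) = 0.3880

0.3880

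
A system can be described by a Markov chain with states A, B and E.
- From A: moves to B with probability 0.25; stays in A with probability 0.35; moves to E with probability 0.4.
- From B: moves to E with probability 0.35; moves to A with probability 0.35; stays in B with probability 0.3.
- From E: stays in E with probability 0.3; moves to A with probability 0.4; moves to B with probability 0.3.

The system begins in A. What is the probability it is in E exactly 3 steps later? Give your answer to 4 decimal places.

0.3511

Propagate the distribution vector 3 steps from A.
After 0 steps: (1.0000, 0.0000, 0.0000)
After 1 step: (0.3500, 0.2500, 0.4000)
After 2 steps: (0.3700, 0.2825, 0.3475)
After 3 steps: (0.3674, 0.2815, 0.3511)
P(in E after 3 steps) = 0.3511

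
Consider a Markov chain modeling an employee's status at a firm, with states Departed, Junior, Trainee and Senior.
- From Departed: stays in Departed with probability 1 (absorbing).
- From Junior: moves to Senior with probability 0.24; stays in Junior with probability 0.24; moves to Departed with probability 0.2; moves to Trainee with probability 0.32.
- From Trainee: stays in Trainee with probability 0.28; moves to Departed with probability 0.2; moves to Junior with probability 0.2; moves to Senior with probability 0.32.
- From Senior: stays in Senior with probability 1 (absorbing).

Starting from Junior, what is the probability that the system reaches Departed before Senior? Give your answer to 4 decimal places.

Let h(s) be the probability of absorption at Departed starting from transient state s. Then h(Departed) = 1 and h(Senior) = 0. By first-step analysis:
h(Junior) = 0.2·1 + 0.24·h(Junior) + 0.32·h(Trainee) + 0.24·0
h(Trainee) = 0.2·1 + 0.2·h(Junior) + 0.28·h(Trainee) + 0.32·0
Solving: h(Junior) = 0.4305, h(Trainee) = 0.3974.
Starting from Junior, the probability is 0.4305.

0.4305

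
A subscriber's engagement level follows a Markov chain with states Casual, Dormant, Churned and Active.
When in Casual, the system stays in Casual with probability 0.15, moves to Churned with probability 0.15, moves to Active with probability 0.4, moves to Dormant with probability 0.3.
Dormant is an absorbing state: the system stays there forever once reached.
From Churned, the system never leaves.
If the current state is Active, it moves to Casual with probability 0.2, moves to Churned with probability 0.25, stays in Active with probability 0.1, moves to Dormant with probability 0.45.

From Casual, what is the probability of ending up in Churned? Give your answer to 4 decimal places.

0.3431

Let h(s) be the probability of absorption at Churned starting from transient state s. Then h(Churned) = 1 and h(Dormant) = 0. By first-step analysis:
h(Casual) = 0.15·h(Casual) + 0.3·0 + 0.15·1 + 0.4·h(Active)
h(Active) = 0.2·h(Casual) + 0.45·0 + 0.25·1 + 0.1·h(Active)
Solving: h(Casual) = 0.3431, h(Active) = 0.3540.
Starting from Casual, the probability is 0.3431.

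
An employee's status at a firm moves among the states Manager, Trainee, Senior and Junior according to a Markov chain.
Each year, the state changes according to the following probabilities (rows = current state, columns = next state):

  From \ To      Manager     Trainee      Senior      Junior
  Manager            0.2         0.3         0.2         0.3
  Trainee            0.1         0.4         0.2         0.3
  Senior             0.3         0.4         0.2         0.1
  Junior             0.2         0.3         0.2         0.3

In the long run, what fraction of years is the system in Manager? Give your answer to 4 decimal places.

Let the stationary distribution be π with π = πP and π_1 + π_2 + π_3 + π_4 = 1.
π_1 = 0.2·π_1 + 0.1·π_2 + 0.3·π_3 + 0.2·π_4
π_2 = 0.3·π_1 + 0.4·π_2 + 0.4·π_3 + 0.3·π_4
π_3 = 0.2·π_1 + 0.2·π_2 + 0.2·π_3 + 0.2·π_4
Solving with the normalization constraint gives π = (0.1844, 0.3556, 0.2000, 0.2600).
So the stationary probability of Manager is 0.1844.

0.1844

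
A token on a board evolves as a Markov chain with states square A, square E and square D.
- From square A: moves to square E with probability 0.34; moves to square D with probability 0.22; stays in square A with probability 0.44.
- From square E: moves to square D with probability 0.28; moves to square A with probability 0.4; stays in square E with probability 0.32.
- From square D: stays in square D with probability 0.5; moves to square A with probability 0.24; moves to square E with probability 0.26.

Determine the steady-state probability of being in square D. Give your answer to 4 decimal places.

0.3312

Let the stationary distribution be π with π = πP and π_1 + π_2 + π_3 = 1.
π_1 = 0.44·π_1 + 0.4·π_2 + 0.24·π_3
π_2 = 0.34·π_1 + 0.32·π_2 + 0.26·π_3
Solving with the normalization constraint gives π = (0.3615, 0.3074, 0.3312).
So the stationary probability of square D is 0.3312.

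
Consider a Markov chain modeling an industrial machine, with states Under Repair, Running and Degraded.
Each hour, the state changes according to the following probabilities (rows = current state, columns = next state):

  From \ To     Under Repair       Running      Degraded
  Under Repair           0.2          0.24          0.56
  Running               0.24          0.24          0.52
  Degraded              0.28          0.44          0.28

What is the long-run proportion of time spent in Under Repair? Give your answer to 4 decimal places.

0.2472

Let the stationary distribution be π with π = πP and π_1 + π_2 + π_3 = 1.
π_1 = 0.2·π_1 + 0.24·π_2 + 0.28·π_3
π_2 = 0.24·π_1 + 0.24·π_2 + 0.44·π_3
Solving with the normalization constraint gives π = (0.2472, 0.3255, 0.4273).
So the stationary probability of Under Repair is 0.2472.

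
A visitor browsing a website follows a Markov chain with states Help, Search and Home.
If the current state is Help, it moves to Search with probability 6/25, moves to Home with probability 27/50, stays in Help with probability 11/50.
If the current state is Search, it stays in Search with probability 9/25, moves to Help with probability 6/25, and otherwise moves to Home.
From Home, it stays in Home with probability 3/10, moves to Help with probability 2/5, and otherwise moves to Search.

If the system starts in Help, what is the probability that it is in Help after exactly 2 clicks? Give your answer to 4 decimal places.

0.3220

Sum over the intermediate state after 1 click:
P = P(Help→Help)·P(Help→Help) + P(Help→Search)·P(Search→Help) + P(Help→Home)·P(Home→Help)
  = 0.22×0.22 + 0.24×0.24 + 0.54×0.4
  = 0.0484 + 0.0576 + 0.2160 = 0.3220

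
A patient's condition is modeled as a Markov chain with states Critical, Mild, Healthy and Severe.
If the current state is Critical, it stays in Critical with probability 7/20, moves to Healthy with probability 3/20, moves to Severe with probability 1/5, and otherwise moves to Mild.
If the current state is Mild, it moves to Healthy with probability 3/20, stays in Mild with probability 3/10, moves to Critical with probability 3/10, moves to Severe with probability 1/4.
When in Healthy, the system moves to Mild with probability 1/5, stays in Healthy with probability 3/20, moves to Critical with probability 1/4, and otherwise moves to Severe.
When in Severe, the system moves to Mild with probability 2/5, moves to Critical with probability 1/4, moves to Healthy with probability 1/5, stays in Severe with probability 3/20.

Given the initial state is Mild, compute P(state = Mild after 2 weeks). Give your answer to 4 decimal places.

Propagate the distribution vector 2 weeks from Mild.
After 0 weeks: (0.0000, 1.0000, 0.0000, 0.0000)
After 1 week: (0.3000, 0.3000, 0.1500, 0.2500)
After 2 weeks: (0.2950, 0.3100, 0.1625, 0.2325)
P(in Mild after 2 weeks) = 0.3100

0.3100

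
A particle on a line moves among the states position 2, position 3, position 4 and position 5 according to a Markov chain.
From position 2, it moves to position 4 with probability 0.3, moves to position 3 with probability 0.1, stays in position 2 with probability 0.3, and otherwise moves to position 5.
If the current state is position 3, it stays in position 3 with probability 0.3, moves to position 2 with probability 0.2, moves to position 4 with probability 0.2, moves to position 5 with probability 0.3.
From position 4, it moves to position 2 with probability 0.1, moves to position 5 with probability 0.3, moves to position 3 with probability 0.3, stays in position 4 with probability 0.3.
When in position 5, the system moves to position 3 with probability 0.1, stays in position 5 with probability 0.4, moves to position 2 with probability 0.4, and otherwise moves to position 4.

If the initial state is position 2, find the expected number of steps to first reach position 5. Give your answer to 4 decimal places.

Let t(s) be the expected number of steps to first reach position 5 from state s, with t(position 5) = 0. Conditioning on the first step:
t(position 2) = 1 + 0.3·t(position 2) + 0.1·t(position 3) + 0.3·t(position 4)
t(position 3) = 1 + 0.2·t(position 2) + 0.3·t(position 3) + 0.2·t(position 4)
t(position 4) = 1 + 0.1·t(position 2) + 0.3·t(position 3) + 0.3·t(position 4)
Solving: t(position 2) = 3.3333, t(position 3) = 3.3333, t(position 4) = 3.3333.
Expected steps from position 2 to position 5: 3.3333.

3.3333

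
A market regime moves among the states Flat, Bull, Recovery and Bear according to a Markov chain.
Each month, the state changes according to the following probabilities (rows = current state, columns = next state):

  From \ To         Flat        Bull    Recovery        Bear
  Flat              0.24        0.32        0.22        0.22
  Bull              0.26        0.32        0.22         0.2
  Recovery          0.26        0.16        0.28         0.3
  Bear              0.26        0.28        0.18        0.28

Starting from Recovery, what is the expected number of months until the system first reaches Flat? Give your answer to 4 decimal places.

Let t(s) be the expected number of months to first reach Flat from state s, with t(Flat) = 0. Conditioning on the first month:
t(Bull) = 1 + 0.32·t(Bull) + 0.22·t(Recovery) + 0.2·t(Bear)
t(Recovery) = 1 + 0.16·t(Bull) + 0.28·t(Recovery) + 0.3·t(Bear)
t(Bear) = 1 + 0.28·t(Bull) + 0.18·t(Recovery) + 0.28·t(Bear)
Solving: t(Bull) = 3.8462, t(Recovery) = 3.8462, t(Bear) = 3.8462.
Expected months from Recovery to Flat: 3.8462.

3.8462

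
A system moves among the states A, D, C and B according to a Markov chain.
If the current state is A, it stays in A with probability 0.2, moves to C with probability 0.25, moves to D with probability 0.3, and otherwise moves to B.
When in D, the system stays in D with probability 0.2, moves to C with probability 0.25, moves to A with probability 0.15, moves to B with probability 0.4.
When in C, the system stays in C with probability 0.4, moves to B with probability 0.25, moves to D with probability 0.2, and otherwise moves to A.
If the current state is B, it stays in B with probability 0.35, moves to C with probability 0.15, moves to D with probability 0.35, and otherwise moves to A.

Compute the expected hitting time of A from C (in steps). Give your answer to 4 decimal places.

Let t(s) be the expected number of steps to first reach A from state s, with t(A) = 0. Conditioning on the first step:
t(D) = 1 + 0.2·t(D) + 0.25·t(C) + 0.4·t(B)
t(C) = 1 + 0.2·t(D) + 0.4·t(C) + 0.25·t(B)
t(B) = 1 + 0.35·t(D) + 0.15·t(C) + 0.35·t(B)
Solving: t(D) = 6.6667, t(C) = 6.6667, t(B) = 6.6667.
Expected steps from C to A: 6.6667.

6.6667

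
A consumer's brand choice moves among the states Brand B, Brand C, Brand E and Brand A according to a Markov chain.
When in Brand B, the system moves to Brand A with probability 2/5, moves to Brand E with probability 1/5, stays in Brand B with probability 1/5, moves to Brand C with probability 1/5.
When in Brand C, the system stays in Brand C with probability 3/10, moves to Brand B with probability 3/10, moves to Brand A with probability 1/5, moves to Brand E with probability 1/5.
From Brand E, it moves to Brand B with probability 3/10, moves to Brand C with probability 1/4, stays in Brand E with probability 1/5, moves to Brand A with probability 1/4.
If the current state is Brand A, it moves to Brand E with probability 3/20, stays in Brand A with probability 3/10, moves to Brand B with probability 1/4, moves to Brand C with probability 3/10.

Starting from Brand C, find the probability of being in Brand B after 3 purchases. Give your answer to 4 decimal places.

0.2595

Propagate the distribution vector 3 purchases from Brand C.
After 0 purchases: (0.0000, 1.0000, 0.0000, 0.0000)
After 1 purchase: (0.3000, 0.3000, 0.2000, 0.2000)
After 2 purchases: (0.2600, 0.2600, 0.1900, 0.2900)
After 3 purchases: (0.2595, 0.2645, 0.1855, 0.2905)
P(in Brand B after 3 purchases) = 0.2595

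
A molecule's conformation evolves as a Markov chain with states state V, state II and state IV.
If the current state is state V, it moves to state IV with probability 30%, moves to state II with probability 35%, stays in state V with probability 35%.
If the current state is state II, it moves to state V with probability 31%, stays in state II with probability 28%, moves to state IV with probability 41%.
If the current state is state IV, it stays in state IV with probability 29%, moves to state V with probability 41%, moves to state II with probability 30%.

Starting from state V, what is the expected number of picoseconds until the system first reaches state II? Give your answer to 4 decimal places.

2.9838

Let t(s) be the expected number of picoseconds to first reach state II from state s, with t(state II) = 0. Conditioning on the first picosecond:
t(state V) = 1 + 0.35·t(state V) + 0.3·t(state IV)
t(state IV) = 1 + 0.41·t(state V) + 0.29·t(state IV)
Solving: t(state V) = 2.9838, t(state IV) = 3.1315.
Expected picoseconds from state V to state II: 2.9838.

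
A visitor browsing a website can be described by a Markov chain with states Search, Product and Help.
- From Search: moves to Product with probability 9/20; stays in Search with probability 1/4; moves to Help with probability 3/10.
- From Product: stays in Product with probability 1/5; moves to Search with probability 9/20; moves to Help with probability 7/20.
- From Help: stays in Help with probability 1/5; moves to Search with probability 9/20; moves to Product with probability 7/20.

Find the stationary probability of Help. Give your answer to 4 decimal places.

Let the stationary distribution be π with π = πP and π_1 + π_2 + π_3 = 1.
π_1 = 0.25·π_1 + 0.45·π_2 + 0.45·π_3
π_2 = 0.45·π_1 + 0.2·π_2 + 0.35·π_3
Solving with the normalization constraint gives π = (0.3750, 0.3370, 0.2880).
So the stationary probability of Help is 0.2880.

0.2880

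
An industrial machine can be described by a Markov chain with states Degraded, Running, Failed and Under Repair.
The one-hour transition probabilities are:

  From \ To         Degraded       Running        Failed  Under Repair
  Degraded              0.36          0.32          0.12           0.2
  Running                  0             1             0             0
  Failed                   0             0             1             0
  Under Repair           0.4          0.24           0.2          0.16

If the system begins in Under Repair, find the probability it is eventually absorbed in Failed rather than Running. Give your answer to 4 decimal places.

Let h(s) be the probability of absorption at Failed starting from transient state s. Then h(Failed) = 1 and h(Running) = 0. By first-step analysis:
h(Degraded) = 0.36·h(Degraded) + 0.32·0 + 0.12·1 + 0.2·h(Under Repair)
h(Under Repair) = 0.4·h(Degraded) + 0.24·0 + 0.2·1 + 0.16·h(Under Repair)
Solving: h(Degraded) = 0.3077, h(Under Repair) = 0.3846.
Starting from Under Repair, the probability is 0.3846.

0.3846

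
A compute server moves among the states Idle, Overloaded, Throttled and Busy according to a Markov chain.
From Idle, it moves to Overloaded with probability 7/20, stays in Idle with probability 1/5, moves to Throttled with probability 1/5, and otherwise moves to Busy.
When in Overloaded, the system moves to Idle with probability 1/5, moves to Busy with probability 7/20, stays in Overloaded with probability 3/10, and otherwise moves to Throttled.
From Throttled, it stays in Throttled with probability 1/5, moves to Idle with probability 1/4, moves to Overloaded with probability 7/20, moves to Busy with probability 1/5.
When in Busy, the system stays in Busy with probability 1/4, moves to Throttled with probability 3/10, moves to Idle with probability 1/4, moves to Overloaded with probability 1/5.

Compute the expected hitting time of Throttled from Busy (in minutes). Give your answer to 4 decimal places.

4.1937

Let t(s) be the expected number of minutes to first reach Throttled from state s, with t(Throttled) = 0. Conditioning on the first minute:
t(Idle) = 1 + 0.2·t(Idle) + 0.35·t(Overloaded) + 0.25·t(Busy)
t(Overloaded) = 1 + 0.2·t(Idle) + 0.3·t(Overloaded) + 0.35·t(Busy)
t(Busy) = 1 + 0.25·t(Idle) + 0.2·t(Overloaded) + 0.25·t(Busy)
Solving: t(Idle) = 4.6890, t(Overloaded) = 4.8652, t(Busy) = 4.1937.
Expected minutes from Busy to Throttled: 4.1937.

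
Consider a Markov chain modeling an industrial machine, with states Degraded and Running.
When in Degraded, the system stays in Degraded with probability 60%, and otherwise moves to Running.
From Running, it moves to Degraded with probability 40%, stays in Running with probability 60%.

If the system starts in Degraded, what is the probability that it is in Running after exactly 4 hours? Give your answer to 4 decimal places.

Propagate the distribution vector 4 hours from Degraded.
After 0 hours: (1.0000, 0.0000)
After 1 hour: (0.6000, 0.4000)
After 2 hours: (0.5200, 0.4800)
After 3 hours: (0.5040, 0.4960)
After 4 hours: (0.5008, 0.4992)
P(in Running after 4 hours) = 0.4992

0.4992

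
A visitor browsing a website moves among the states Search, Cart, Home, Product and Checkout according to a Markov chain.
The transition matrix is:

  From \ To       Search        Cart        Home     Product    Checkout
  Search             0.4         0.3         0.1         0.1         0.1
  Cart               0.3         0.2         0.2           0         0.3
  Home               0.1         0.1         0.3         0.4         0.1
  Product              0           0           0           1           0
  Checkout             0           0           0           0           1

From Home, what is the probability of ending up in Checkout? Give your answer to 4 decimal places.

0.3156

Let h(s) be the probability of absorption at Checkout starting from transient state s. Then h(Checkout) = 1 and h(Product) = 0. By first-step analysis:
h(Search) = 0.4·h(Search) + 0.3·h(Cart) + 0.1·h(Home) + 0.1·0 + 0.1·1
h(Cart) = 0.3·h(Search) + 0.2·h(Cart) + 0.2·h(Home) + 0.3·1
h(Home) = 0.1·h(Search) + 0.1·h(Cart) + 0.3·h(Home) + 0.4·0 + 0.1·1
Solving: h(Search) = 0.5492, h(Cart) = 0.6598, h(Home) = 0.3156.
Starting from Home, the probability is 0.3156.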